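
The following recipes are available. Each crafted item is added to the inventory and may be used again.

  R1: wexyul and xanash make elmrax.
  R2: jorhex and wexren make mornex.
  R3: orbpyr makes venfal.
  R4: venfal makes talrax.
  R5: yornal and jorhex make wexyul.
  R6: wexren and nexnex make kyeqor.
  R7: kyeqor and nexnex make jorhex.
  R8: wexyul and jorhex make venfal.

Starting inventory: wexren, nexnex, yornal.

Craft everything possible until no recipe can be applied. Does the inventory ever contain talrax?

Yes

Using R6, wexren and nexnex make kyeqor.
Using R7, kyeqor and nexnex make jorhex.
yornal and jorhex → wexyul (R5).
wexyul and jorhex → venfal (R8).
Using R4, venfal makes talrax.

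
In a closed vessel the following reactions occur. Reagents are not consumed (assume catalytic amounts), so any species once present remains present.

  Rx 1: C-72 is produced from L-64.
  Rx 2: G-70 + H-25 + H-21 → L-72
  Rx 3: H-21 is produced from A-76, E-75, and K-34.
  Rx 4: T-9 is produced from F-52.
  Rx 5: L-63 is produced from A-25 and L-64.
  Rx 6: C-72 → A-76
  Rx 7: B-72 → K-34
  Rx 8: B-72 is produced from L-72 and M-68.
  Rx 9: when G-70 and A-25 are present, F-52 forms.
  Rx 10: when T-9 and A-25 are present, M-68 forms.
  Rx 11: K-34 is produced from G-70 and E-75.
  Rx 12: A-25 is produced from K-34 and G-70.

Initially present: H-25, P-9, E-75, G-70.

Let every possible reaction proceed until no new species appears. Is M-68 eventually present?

Yes

G-70 and E-75 present → K-34 forms (Rx 11).
K-34 and G-70 present → A-25 forms (Rx 12).
G-70 and A-25 present → F-52 forms (Rx 9).
F-52 present → T-9 forms (Rx 4).
T-9 and A-25 present → M-68 forms (Rx 10).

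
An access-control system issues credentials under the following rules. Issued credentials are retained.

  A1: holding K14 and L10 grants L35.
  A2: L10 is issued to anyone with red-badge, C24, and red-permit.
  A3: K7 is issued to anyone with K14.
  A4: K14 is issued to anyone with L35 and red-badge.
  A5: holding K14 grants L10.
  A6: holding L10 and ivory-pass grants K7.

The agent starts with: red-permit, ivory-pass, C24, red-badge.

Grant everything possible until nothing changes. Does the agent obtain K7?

Yes

Holding red-badge, C24, and red-permit grants L10 (A2).
Holding L10 and ivory-pass grants K7 (A6).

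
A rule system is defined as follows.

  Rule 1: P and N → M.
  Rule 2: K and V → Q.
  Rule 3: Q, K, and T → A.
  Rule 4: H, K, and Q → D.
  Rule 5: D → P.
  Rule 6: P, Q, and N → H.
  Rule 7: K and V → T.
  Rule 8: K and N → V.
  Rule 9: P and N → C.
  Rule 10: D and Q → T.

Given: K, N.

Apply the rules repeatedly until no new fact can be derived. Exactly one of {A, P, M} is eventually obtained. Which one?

A

From K and N, Rule 8 gives V.
K and V hold, so Q follows (Rule 2).
K and V hold, so T follows (Rule 7).
Q, K, and T hold, so A follows (Rule 3).
P would need D (Rule 5), but D is never established. M would need P and N (Rule 1), but P is never established.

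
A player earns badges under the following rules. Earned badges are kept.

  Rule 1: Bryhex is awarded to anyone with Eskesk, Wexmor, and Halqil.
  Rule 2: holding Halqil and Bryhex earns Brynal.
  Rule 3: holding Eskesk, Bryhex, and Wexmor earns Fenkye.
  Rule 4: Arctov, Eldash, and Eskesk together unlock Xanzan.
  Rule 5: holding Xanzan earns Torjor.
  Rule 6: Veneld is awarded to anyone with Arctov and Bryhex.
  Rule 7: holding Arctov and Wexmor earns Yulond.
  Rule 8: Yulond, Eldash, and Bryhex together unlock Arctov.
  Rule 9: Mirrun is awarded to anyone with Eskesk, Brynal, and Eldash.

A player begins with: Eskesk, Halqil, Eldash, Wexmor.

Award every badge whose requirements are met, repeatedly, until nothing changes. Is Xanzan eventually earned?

No

Xanzan would need Arctov, Eldash, and Eskesk (Rule 4), but Arctov is never earned.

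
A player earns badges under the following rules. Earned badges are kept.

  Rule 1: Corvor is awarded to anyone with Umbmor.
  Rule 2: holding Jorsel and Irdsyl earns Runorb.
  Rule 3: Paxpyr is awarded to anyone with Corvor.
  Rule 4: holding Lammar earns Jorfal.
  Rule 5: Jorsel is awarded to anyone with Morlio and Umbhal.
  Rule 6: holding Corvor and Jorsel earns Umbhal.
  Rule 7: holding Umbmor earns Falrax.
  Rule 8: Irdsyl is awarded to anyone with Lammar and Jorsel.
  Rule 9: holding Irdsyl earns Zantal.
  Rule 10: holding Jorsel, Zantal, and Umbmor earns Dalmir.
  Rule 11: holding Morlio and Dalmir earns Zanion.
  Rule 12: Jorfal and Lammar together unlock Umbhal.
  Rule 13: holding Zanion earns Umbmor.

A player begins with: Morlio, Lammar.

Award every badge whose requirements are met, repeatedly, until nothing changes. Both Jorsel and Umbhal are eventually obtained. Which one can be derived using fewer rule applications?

Umbhal

Umbhal: With Lammar, Jorfal is earned (Rule 4). With Jorfal and Lammar, Umbhal is earned (Rule 12). [2 rule applications]
Jorsel: With Lammar, Jorfal is earned (Rule 4). With Jorfal and Lammar, Umbhal is earned (Rule 12). With Morlio and Umbhal, Jorsel is earned (Rule 5). [3 rule applications]
Umbhal needs fewer.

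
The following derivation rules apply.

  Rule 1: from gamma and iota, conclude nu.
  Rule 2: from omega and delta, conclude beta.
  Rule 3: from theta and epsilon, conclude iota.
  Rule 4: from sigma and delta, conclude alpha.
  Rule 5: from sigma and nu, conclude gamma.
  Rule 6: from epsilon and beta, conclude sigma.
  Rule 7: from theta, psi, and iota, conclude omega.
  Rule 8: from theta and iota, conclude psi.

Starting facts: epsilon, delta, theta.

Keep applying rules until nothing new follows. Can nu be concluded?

nu would need gamma and iota (Rule 1), but gamma is never established.

No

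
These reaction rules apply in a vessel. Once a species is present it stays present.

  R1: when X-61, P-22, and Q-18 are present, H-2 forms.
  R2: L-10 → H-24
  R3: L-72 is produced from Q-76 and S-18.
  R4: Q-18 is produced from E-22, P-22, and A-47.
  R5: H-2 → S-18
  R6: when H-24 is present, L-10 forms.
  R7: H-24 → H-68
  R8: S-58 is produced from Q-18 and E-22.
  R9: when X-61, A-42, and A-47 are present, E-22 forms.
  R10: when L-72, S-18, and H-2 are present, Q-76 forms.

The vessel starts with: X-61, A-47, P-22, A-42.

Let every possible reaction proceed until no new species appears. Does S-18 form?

Yes

X-61, A-42, and A-47 present → E-22 forms (R9).
E-22, P-22, and A-47 present → Q-18 forms (R4).
X-61, P-22, and Q-18 present → H-2 forms (R1).
H-2 present → S-18 forms (R5).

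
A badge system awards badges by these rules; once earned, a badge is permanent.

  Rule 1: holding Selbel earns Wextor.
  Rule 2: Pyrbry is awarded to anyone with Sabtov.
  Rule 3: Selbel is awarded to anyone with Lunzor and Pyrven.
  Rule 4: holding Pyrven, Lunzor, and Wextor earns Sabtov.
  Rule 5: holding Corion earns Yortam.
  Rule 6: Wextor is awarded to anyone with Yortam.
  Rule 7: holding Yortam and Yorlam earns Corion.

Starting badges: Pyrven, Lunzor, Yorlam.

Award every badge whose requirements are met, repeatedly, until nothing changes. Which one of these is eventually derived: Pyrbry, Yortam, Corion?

Pyrbry

With Lunzor and Pyrven, Selbel is earned (Rule 3).
With Selbel, Wextor is earned (Rule 1).
With Pyrven, Lunzor, and Wextor, Sabtov is earned (Rule 4).
With Sabtov, Pyrbry is earned (Rule 2).
Yortam would need Corion (Rule 5), but Corion is never earned. Corion would need Yortam and Yorlam (Rule 7), but Yortam is never earned.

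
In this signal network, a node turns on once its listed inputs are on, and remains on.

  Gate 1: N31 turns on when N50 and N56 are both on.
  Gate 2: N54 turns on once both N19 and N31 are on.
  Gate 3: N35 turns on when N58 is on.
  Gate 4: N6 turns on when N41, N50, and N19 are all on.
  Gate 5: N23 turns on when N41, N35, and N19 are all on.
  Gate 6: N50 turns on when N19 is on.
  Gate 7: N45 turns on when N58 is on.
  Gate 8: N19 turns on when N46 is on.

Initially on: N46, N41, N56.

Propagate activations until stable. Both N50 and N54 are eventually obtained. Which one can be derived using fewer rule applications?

N50: N46 is on, so N19 turns on (Gate 8). N19 is on, so N50 turns on (Gate 6). [2 rule applications]
N54: Gate 8: N46 on → N19 on. N19 is on, so N50 turns on (Gate 6). N50 and N56 are on, so N31 turns on (Gate 1). N19 and N31 are on, so N54 turns on (Gate 2). [4 rule applications]
N50 needs fewer.

N50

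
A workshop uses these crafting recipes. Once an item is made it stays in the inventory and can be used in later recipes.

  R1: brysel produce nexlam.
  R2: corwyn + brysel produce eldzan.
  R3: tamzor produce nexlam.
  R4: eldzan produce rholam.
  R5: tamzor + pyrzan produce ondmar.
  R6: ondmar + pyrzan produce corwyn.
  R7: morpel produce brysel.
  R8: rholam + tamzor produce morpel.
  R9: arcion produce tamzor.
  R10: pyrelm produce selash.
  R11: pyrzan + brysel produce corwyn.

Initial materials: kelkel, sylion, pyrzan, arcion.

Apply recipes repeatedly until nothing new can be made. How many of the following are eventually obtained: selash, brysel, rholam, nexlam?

Using R9, arcion makes tamzor.
tamzor → nexlam (R3).
selash would need pyrelm (R10), but pyrelm is never obtained.
brysel would need morpel (R7), but morpel is never obtained.
rholam would need eldzan (R4), but eldzan is never obtained.
nexlam: reached.
Reached: nexlam — 1 of the 4.

1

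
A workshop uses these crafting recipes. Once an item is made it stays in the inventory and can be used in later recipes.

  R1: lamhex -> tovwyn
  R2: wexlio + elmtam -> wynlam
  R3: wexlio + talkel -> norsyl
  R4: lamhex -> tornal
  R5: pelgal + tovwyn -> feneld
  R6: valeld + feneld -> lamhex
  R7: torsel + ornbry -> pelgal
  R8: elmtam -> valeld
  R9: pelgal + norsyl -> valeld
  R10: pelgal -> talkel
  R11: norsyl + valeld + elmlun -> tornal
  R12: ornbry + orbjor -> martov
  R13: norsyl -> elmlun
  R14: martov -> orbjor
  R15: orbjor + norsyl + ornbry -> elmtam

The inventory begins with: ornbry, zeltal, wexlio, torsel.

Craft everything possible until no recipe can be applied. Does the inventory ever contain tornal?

Yes

torsel + ornbry -> pelgal (R7).
pelgal -> talkel (R10).
wexlio + talkel -> norsyl (R3).
norsyl -> elmlun (R13).
Using R9, pelgal and norsyl make valeld.
Using R11, norsyl, valeld, and elmlun make tornal.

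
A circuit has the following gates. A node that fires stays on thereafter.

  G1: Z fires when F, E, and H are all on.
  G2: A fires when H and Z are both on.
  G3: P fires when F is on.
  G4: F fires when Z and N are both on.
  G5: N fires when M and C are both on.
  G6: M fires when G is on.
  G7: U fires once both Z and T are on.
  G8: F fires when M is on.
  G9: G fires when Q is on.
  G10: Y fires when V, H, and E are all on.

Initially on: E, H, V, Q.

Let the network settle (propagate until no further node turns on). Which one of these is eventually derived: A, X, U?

A

G9: Q on → G on.
G6: G on → M on.
M is on, so F fires (G8).
G1: F, E, and H on → Z on.
G2: H and Z on → A on.
U would need Z and T (G7), but T never turns on. No rule produces X, and it is not given.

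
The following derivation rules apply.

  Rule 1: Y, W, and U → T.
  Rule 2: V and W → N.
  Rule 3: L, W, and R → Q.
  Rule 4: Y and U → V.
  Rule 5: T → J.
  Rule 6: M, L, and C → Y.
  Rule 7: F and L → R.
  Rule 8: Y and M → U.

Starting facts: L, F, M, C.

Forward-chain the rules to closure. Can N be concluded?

No

N would need V and W (Rule 2), but W is never established.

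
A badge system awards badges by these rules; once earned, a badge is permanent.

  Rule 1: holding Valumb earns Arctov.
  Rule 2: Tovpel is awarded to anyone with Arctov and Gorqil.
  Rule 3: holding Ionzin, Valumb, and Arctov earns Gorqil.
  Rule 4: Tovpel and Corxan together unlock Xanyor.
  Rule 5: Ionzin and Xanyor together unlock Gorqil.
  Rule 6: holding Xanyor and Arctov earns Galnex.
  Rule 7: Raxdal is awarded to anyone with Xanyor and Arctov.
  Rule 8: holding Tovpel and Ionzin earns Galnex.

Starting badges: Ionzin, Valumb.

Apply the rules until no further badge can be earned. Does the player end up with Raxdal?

No

Raxdal would need Xanyor and Arctov (Rule 7), but Xanyor is never earned.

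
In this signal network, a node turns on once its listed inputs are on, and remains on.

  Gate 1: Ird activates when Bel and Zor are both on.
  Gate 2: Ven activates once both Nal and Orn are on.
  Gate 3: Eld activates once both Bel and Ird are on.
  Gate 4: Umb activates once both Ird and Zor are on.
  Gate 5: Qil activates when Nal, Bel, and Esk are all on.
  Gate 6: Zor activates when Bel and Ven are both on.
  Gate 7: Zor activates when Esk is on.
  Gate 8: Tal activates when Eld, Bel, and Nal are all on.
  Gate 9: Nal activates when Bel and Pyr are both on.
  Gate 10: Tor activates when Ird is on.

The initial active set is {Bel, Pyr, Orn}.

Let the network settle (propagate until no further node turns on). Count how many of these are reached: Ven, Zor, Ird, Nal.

Bel and Pyr are on, so Nal activates (Gate 9).
Gate 2: Nal and Orn on → Ven on.
Gate 6: Bel and Ven on → Zor on.
Bel and Zor are on, so Ird activates (Gate 1).
Ven: reached.
Zor: reached.
Ird: reached.
Nal: reached.
All 4 are reached.

4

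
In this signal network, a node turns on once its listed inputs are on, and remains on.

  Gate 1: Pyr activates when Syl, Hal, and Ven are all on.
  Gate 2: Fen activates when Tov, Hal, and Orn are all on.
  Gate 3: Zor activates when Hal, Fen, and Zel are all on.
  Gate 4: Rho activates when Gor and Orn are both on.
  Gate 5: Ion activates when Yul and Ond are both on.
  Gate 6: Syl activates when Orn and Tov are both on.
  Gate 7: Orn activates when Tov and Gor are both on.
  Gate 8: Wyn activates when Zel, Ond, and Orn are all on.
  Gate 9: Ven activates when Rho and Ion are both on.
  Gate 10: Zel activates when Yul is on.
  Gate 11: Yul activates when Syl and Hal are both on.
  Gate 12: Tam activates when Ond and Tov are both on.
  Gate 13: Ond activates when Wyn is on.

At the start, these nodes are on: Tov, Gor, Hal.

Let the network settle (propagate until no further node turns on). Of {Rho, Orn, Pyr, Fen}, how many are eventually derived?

Tov and Gor are on, so Orn activates (Gate 7).
Gate 2: Tov, Hal, and Orn on → Fen on.
Gor and Orn are on, so Rho activates (Gate 4).
Rho: reached.
Orn: reached.
Pyr would need Syl, Hal, and Ven (Gate 1), but Ven never turns on.
Fen: reached.
Reached: Rho, Orn, and Fen — 3 of the 4.

3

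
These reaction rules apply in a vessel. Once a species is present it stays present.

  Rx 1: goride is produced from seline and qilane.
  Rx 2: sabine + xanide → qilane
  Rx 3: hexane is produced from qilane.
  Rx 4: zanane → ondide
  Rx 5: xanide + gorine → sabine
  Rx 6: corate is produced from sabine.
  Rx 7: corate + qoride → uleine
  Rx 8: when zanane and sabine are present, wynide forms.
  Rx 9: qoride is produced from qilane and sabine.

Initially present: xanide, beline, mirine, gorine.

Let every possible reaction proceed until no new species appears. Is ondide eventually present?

ondide would need zanane (Rx 4), but zanane never forms.

No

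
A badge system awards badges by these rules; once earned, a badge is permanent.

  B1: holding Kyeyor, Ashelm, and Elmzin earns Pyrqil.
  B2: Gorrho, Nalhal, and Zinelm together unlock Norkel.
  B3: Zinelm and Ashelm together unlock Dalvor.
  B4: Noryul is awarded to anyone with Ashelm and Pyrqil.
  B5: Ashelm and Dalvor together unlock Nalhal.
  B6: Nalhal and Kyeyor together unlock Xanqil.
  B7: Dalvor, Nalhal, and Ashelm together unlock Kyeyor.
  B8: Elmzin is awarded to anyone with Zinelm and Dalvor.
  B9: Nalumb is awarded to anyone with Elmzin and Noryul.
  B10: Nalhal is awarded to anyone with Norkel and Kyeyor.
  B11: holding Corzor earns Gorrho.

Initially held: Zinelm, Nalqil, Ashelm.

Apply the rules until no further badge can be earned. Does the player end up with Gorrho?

Gorrho would need Corzor (B11), but Corzor is never earned.

No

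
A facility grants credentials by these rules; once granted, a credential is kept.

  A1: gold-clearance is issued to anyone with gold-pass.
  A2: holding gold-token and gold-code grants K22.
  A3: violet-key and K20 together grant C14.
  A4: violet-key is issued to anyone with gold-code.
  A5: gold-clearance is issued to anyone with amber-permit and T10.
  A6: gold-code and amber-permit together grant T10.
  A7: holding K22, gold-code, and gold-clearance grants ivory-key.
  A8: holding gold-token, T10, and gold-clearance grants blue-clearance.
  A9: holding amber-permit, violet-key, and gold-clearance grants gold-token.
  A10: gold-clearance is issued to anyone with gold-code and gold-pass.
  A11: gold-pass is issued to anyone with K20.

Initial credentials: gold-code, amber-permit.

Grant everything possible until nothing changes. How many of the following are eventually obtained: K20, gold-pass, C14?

No rule produces K20, and it is not given.
gold-pass would need K20 (A11), but K20 is never granted.
C14 would need violet-key and K20 (A3), but K20 is never granted.
None of the 3 are reached.

0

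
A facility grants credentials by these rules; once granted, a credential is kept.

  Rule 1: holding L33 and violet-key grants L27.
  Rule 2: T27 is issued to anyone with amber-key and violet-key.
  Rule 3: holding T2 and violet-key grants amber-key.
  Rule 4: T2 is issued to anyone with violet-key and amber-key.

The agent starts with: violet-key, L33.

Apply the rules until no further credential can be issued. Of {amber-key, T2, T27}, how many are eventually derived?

amber-key would need T2 and violet-key (Rule 3), but T2 is never granted.
T2 would need violet-key and amber-key (Rule 4), but amber-key is never granted.
T27 would need amber-key and violet-key (Rule 2), but amber-key is never granted.
None of the 3 are reached.

0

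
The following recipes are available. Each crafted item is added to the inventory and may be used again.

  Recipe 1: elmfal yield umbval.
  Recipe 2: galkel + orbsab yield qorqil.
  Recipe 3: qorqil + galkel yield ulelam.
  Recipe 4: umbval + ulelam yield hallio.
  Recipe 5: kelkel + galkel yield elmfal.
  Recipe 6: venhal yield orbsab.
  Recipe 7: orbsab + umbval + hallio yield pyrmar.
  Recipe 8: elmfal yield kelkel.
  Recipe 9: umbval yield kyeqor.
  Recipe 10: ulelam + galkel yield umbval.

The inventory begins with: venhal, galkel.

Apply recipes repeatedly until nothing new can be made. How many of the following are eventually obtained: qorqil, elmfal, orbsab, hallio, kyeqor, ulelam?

venhal → orbsab (Recipe 6).
Using Recipe 2, galkel and orbsab make qorqil.
Using Recipe 3, qorqil and galkel make ulelam.
ulelam + galkel → umbval (Recipe 10).
umbval → kyeqor (Recipe 9).
umbval + ulelam → hallio (Recipe 4).
qorqil: reached.
elmfal would need kelkel and galkel (Recipe 5), but kelkel is never obtained.
orbsab: reached.
hallio: reached.
kyeqor: reached.
ulelam: reached.
Reached: qorqil, orbsab, hallio, kyeqor, and ulelam — 5 of the 6.

5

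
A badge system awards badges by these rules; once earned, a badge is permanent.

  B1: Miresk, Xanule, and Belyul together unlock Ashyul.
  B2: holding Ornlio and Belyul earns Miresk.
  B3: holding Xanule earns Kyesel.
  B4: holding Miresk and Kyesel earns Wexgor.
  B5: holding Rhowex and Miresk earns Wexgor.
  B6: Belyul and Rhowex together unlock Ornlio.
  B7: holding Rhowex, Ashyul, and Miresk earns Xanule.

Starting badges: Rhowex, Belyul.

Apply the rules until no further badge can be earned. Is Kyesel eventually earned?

No

Kyesel would need Xanule (B3), but Xanule is never earned.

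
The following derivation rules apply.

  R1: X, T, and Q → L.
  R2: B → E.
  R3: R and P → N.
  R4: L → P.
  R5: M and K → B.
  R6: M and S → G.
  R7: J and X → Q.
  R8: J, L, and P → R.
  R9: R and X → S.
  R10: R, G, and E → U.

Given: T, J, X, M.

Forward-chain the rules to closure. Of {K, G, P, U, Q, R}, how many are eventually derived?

From J and X, R7 gives Q.
X, T, and Q hold, so L follows (R1).
L holds, so P follows (R4).
From J, L, and P, R8 gives R.
From R and X, R9 gives S.
M and S hold, so G follows (R6).
No rule produces K, and it is not given.
G: reached.
P: reached.
U would need R, G, and E (R10), but E is never established.
Q: reached.
R: reached.
Reached: G, P, Q, and R — 4 of the 6.

4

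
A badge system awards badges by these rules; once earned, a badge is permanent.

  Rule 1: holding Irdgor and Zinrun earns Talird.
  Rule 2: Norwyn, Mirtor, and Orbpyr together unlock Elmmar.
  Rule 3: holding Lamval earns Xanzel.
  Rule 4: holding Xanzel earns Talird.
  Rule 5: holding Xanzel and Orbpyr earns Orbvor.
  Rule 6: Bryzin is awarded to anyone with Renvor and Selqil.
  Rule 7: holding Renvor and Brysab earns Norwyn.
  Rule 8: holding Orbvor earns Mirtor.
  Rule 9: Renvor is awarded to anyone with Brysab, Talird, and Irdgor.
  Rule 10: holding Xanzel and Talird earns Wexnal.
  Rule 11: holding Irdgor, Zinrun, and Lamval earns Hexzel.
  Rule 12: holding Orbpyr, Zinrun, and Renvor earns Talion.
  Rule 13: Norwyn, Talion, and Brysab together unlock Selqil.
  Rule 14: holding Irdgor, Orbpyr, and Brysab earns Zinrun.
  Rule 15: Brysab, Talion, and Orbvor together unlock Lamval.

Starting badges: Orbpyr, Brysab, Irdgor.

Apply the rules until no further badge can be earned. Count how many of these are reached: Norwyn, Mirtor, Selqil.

With Irdgor, Orbpyr, and Brysab, Zinrun is earned (Rule 14).
With Irdgor and Zinrun, Talird is earned (Rule 1).
With Brysab, Talird, and Irdgor, Renvor is earned (Rule 9).
With Orbpyr, Zinrun, and Renvor, Talion is earned (Rule 12).
With Renvor and Brysab, Norwyn is earned (Rule 7).
With Norwyn, Talion, and Brysab, Selqil is earned (Rule 13).
Norwyn: reached.
Mirtor would need Orbvor (Rule 8), but Orbvor is never earned.
Selqil: reached.
Reached: Norwyn and Selqil — 2 of the 3.

2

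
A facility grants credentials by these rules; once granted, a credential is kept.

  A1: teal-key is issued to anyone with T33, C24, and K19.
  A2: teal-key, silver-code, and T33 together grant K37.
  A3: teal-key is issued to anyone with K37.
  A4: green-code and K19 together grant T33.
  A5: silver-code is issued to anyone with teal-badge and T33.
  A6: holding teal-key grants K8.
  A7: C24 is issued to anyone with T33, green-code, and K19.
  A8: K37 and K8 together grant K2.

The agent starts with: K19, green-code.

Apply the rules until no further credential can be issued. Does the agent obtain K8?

Yes

Holding green-code and K19 grants T33 (A4).
Holding T33, green-code, and K19 grants C24 (A7).
Holding T33, C24, and K19 grants teal-key (A1).
Holding teal-key grants K8 (A6).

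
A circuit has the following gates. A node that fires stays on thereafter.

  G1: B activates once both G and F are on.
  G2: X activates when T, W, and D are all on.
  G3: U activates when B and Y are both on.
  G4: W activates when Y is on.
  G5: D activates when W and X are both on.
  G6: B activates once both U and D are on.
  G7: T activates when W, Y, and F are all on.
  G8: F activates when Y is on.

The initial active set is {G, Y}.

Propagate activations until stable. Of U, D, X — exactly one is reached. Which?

Y is on, so F activates (G8).
G1: G and F on → B on.
B and Y are on, so U activates (G3).
D would need W and X (G5), but X never turns on. X would need T, W, and D (G2), but D never turns on.

U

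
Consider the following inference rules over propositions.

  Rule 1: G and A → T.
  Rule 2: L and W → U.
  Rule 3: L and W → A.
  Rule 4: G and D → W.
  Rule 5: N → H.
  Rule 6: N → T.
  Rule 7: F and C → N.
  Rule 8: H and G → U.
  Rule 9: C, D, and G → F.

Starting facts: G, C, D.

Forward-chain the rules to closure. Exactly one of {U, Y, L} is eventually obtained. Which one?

U

From C, D, and G, Rule 9 gives F.
From F and C, Rule 7 gives N.
N holds, so H follows (Rule 5).
From H and G, Rule 8 gives U.
No rule produces Y, and it is not given. No rule produces L, and it is not given.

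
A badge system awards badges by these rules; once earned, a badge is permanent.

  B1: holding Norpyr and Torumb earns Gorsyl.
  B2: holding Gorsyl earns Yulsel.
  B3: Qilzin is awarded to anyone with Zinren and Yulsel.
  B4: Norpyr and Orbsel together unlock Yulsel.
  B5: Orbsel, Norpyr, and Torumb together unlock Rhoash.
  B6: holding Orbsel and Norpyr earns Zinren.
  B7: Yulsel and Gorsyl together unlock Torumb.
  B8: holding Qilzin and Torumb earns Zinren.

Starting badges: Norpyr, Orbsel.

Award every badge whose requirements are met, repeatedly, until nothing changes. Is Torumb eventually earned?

Torumb would need Yulsel and Gorsyl (B7), but Gorsyl is never earned.

No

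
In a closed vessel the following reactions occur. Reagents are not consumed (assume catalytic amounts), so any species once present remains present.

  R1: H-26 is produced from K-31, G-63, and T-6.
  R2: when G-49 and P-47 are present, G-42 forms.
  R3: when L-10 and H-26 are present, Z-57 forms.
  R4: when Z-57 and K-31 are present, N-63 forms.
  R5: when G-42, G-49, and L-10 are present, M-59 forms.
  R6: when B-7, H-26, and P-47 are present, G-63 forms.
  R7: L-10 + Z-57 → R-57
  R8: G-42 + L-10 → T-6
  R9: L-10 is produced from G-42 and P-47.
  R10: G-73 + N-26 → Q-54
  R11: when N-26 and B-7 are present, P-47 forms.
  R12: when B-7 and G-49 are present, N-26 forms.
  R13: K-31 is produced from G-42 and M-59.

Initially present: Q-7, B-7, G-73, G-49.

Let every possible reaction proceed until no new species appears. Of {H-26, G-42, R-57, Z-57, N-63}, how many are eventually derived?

1

B-7 and G-49 present → N-26 forms (R12).
N-26 and B-7 present → P-47 forms (R11).
G-49 and P-47 present → G-42 forms (R2).
H-26 would need K-31, G-63, and T-6 (R1), but G-63 never forms.
G-42: reached.
R-57 would need L-10 and Z-57 (R7), but Z-57 never forms.
Z-57 would need L-10 and H-26 (R3), but H-26 never forms.
N-63 would need Z-57 and K-31 (R4), but Z-57 never forms.
Reached: G-42 — 1 of the 5.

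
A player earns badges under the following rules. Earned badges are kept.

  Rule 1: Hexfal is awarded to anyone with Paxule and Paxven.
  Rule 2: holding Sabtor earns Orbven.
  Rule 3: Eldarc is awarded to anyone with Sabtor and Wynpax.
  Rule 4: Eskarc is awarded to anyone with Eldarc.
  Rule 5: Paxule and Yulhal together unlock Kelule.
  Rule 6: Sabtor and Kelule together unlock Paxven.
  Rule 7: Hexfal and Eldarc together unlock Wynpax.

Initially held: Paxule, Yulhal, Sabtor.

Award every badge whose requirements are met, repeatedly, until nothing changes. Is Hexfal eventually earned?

With Paxule and Yulhal, Kelule is earned (Rule 5).
With Sabtor and Kelule, Paxven is earned (Rule 6).
With Paxule and Paxven, Hexfal is earned (Rule 1).

Yes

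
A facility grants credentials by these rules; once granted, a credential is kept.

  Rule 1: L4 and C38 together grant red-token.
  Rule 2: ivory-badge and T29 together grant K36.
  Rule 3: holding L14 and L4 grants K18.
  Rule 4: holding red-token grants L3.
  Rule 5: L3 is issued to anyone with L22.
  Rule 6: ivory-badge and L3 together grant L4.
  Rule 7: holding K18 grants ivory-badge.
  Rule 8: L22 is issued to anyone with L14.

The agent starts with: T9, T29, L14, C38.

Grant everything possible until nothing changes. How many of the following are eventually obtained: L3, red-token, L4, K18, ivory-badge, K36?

1

Holding L14 grants L22 (Rule 8).
Holding L22 grants L3 (Rule 5).
L3: reached.
red-token would need L4 and C38 (Rule 1), but L4 is never granted.
L4 would need ivory-badge and L3 (Rule 6), but ivory-badge is never granted.
K18 would need L14 and L4 (Rule 3), but L4 is never granted.
ivory-badge would need K18 (Rule 7), but K18 is never granted.
K36 would need ivory-badge and T29 (Rule 2), but ivory-badge is never granted.
Reached: L3 — 1 of the 6.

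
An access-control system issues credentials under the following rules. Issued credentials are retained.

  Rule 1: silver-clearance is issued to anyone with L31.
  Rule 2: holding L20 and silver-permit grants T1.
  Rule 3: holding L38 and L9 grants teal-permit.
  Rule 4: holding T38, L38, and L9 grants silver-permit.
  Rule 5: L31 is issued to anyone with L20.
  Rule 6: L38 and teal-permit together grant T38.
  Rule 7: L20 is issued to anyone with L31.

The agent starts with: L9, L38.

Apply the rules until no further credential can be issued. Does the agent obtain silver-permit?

Holding L38 and L9 grants teal-permit (Rule 3).
Holding L38 and teal-permit grants T38 (Rule 6).
Holding T38, L38, and L9 grants silver-permit (Rule 4).

Yes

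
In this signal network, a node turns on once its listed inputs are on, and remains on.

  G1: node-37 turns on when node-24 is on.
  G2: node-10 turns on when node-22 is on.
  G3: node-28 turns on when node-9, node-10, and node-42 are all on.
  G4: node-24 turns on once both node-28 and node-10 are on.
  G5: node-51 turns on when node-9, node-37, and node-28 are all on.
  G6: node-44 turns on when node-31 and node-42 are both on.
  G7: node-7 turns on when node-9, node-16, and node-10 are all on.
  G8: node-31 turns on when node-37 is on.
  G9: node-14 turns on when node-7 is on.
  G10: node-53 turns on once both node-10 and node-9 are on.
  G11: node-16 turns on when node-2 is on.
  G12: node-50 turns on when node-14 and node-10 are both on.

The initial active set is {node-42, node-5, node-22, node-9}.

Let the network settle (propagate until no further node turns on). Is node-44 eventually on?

Yes

G2: node-22 on → node-10 on.
G3: node-9, node-10, and node-42 on → node-28 on.
G4: node-28 and node-10 on → node-24 on.
G1: node-24 on → node-37 on.
node-37 is on, so node-31 turns on (G8).
node-31 and node-42 are on, so node-44 turns on (G6).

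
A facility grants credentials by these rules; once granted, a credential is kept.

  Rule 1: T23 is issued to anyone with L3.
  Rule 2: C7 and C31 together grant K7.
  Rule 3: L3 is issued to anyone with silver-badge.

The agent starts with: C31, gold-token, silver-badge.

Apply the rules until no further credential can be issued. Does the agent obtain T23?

Holding silver-badge grants L3 (Rule 3).
Holding L3 grants T23 (Rule 1).

Yes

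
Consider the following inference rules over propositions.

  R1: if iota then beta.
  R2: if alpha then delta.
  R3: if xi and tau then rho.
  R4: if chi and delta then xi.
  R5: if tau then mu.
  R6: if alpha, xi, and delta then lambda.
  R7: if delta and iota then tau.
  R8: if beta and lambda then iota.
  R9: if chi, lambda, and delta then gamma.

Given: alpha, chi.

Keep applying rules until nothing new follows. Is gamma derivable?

alpha holds, so delta follows (R2).
From chi and delta, R4 gives xi.
From alpha, xi, and delta, R6 gives lambda.
chi, lambda, and delta hold, so gamma follows (R9).

Yes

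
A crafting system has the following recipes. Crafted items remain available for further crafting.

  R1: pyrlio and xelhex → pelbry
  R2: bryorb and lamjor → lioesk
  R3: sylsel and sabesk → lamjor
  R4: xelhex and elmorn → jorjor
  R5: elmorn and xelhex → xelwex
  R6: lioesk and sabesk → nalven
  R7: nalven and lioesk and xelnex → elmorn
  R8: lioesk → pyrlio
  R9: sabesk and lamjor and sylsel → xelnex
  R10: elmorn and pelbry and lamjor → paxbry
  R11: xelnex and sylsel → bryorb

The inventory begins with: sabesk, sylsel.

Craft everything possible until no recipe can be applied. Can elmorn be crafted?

Using R3, sylsel and sabesk make lamjor.
sabesk and lamjor and sylsel → xelnex (R9).
xelnex and sylsel → bryorb (R11).
bryorb and lamjor → lioesk (R2).
Using R6, lioesk and sabesk make nalven.
nalven and lioesk and xelnex → elmorn (R7).

Yes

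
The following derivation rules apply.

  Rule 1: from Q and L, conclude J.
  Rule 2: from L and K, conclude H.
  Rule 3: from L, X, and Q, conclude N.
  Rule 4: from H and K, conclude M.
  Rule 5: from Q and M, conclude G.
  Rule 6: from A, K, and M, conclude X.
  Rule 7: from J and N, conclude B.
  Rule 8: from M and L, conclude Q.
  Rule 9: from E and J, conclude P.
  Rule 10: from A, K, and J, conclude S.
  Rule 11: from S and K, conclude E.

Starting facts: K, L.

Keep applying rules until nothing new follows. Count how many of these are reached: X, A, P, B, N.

X would need A, K, and M (Rule 6), but A is never established.
No rule produces A, and it is not given.
P would need E and J (Rule 9), but E is never established.
B would need J and N (Rule 7), but N is never established.
N would need L, X, and Q (Rule 3), but X is never established.
None of the 5 are reached.

0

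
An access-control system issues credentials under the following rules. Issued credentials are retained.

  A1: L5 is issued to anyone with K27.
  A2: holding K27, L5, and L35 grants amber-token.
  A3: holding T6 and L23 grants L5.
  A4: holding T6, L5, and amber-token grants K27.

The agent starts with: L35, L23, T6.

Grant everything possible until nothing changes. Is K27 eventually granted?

K27 would need T6, L5, and amber-token (A4), but amber-token is never granted.

No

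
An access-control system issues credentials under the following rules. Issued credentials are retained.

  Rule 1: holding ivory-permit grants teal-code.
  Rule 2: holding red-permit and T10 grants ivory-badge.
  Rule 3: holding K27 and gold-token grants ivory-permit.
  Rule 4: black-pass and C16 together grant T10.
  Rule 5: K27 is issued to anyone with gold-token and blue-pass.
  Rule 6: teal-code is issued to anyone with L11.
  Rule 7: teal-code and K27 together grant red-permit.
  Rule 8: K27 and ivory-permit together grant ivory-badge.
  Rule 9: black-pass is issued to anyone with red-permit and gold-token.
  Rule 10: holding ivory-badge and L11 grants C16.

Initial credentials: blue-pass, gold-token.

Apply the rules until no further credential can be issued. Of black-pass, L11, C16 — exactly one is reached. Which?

black-pass

Holding gold-token and blue-pass grants K27 (Rule 5).
Holding K27 and gold-token grants ivory-permit (Rule 3).
Holding ivory-permit grants teal-code (Rule 1).
Holding teal-code and K27 grants red-permit (Rule 7).
Holding red-permit and gold-token grants black-pass (Rule 9).
No rule produces L11, and it is not given. C16 would need ivory-badge and L11 (Rule 10), but L11 is never granted.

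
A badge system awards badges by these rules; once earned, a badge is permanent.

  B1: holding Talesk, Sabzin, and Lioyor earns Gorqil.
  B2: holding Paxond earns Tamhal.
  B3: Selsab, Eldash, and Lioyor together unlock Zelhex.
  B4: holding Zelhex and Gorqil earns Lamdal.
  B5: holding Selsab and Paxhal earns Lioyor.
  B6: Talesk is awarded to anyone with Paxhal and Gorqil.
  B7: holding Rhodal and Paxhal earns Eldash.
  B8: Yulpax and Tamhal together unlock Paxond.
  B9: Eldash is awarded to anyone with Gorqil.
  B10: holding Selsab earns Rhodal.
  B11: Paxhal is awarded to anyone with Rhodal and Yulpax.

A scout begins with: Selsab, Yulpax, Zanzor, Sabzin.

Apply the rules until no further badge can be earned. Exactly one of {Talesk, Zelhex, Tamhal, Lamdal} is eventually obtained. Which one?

With Selsab, Rhodal is earned (B10).
With Rhodal and Yulpax, Paxhal is earned (B11).
With Rhodal and Paxhal, Eldash is earned (B7).
With Selsab and Paxhal, Lioyor is earned (B5).
With Selsab, Eldash, and Lioyor, Zelhex is earned (B3).
Tamhal would need Paxond (B2), but Paxond is never earned. Lamdal would need Zelhex and Gorqil (B4), but Gorqil is never earned. Talesk would need Paxhal and Gorqil (B6), but Gorqil is never earned.

Zelhex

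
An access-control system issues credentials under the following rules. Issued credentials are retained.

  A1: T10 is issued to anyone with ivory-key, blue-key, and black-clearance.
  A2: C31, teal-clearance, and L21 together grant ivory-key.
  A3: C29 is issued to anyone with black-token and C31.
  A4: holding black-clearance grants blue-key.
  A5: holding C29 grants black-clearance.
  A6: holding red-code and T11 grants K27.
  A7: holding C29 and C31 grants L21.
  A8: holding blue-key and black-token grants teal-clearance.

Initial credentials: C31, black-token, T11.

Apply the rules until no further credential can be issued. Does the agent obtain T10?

Holding black-token and C31 grants C29 (A3).
Holding C29 grants black-clearance (A5).
Holding C29 and C31 grants L21 (A7).
Holding black-clearance grants blue-key (A4).
Holding blue-key and black-token grants teal-clearance (A8).
Holding C31, teal-clearance, and L21 grants ivory-key (A2).
Holding ivory-key, blue-key, and black-clearance grants T10 (A1).

Yes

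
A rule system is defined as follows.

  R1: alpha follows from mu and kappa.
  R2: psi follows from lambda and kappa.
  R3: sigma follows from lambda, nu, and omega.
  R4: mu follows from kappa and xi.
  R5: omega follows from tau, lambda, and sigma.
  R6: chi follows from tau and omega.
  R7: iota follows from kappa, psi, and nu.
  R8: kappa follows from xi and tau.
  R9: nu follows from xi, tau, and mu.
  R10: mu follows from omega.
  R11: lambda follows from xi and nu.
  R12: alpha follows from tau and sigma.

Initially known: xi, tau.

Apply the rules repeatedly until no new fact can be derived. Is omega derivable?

No

omega would need tau, lambda, and sigma (R5), but sigma is never established.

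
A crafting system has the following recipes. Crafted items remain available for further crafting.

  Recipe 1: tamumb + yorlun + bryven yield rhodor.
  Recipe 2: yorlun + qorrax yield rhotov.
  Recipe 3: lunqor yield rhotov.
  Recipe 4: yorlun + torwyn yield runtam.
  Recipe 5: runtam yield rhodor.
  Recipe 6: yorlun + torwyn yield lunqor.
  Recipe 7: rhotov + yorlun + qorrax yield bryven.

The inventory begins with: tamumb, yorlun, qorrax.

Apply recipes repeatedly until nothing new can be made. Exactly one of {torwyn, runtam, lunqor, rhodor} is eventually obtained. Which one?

rhodor

Using Recipe 2, yorlun and qorrax make rhotov.
rhotov + yorlun + qorrax → bryven (Recipe 7).
Using Recipe 1, tamumb, yorlun, and bryven make rhodor.
lunqor would need yorlun and torwyn (Recipe 6), but torwyn is never obtained. No rule produces torwyn, and it is not given. runtam would need yorlun and torwyn (Recipe 4), but torwyn is never obtained.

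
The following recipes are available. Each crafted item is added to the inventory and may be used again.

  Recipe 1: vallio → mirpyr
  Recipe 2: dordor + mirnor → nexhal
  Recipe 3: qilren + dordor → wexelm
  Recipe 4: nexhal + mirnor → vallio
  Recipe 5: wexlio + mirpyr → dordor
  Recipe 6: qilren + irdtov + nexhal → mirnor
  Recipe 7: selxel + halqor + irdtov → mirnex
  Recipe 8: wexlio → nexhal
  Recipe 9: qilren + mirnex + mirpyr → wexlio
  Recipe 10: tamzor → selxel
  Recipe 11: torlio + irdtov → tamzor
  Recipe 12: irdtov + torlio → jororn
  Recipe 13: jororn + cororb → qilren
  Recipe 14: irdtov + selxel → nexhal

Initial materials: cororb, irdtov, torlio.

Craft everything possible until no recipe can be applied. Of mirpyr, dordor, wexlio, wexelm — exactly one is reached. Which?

torlio + irdtov → tamzor (Recipe 11).
irdtov + torlio → jororn (Recipe 12).
tamzor → selxel (Recipe 10).
jororn + cororb → qilren (Recipe 13).
Using Recipe 14, irdtov and selxel make nexhal.
qilren + irdtov + nexhal → mirnor (Recipe 6).
Using Recipe 4, nexhal and mirnor make vallio.
Using Recipe 1, vallio makes mirpyr.
dordor would need wexlio and mirpyr (Recipe 5), but wexlio is never obtained. wexelm would need qilren and dordor (Recipe 3), but dordor is never obtained. wexlio would need qilren, mirnex, and mirpyr (Recipe 9), but mirnex is never obtained.

mirpyr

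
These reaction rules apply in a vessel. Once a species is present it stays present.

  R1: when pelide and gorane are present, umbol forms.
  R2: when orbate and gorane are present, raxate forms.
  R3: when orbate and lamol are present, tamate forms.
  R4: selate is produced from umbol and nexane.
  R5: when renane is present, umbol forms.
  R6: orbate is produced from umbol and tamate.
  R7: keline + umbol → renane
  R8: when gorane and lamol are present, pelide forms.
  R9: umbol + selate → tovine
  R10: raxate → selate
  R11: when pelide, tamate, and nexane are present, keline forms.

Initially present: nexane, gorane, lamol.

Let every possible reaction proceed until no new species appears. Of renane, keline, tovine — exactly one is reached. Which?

tovine

gorane and lamol present → pelide forms (R8).
pelide and gorane present → umbol forms (R1).
umbol and nexane present → selate forms (R4).
umbol and selate present → tovine forms (R9).
keline would need pelide, tamate, and nexane (R11), but tamate never forms. renane would need keline and umbol (R7), but keline never forms.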